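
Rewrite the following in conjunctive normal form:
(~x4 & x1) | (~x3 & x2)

(~x4 | ~x3) & (~x4 | x2) & (x1 | ~x3) & (x1 | x2)

(~x4 & x1) | (~x3 & x2)
⇔ (~x4 | ~x3) & (~x4 | x2) & (x1 | ~x3) & (x1 | x2)   (distribute | over &)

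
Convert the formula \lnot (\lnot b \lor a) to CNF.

b \land \lnot a

\lnot (\lnot b \lor a)
≡ \lnot \lnot b \land \lnot a   (De Morgan)
≡ b \land \lnot a   (double negation)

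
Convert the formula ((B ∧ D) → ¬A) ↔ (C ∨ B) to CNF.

(B ∨ C) ∧ (¬B ∨ ¬D ∨ ¬A)

((B ∧ D) → ¬A) ↔ (C ∨ B)
= (((B ∧ D) → ¬A) → (C ∨ B)) ∧ ((C ∨ B) → ((B ∧ D) → ¬A))   [eliminate ↔]
= (¬((B ∧ D) → ¬A) ∨ C ∨ B) ∧ ((C ∨ B) → ((B ∧ D) → ¬A))   [eliminate →]
= (¬(¬(B ∧ D) ∨ ¬A) ∨ C ∨ B) ∧ ((C ∨ B) → ((B ∧ D) → ¬A))   [eliminate →]
= (¬(¬(B ∧ D) ∨ ¬A) ∨ C ∨ B) ∧ (¬(C ∨ B) ∨ ((B ∧ D) → ¬A))   [eliminate →]
= (¬(¬(B ∧ D) ∨ ¬A) ∨ C ∨ B) ∧ (¬(C ∨ B) ∨ ¬(B ∧ D) ∨ ¬A)   [eliminate →]
= ((¬¬(B ∧ D) ∧ ¬¬A) ∨ C ∨ B) ∧ (¬(C ∨ B) ∨ ¬(B ∧ D) ∨ ¬A)   [De Morgan]
= ((B ∧ D ∧ ¬¬A) ∨ C ∨ B) ∧ (¬(C ∨ B) ∨ ¬(B ∧ D) ∨ ¬A)   [double negation]
= ((B ∧ D ∧ A) ∨ C ∨ B) ∧ (¬(C ∨ B) ∨ ¬(B ∧ D) ∨ ¬A)   [double negation]
= ((B ∧ D ∧ A) ∨ C ∨ B) ∧ ((¬C ∧ ¬B) ∨ ¬(B ∧ D) ∨ ¬A)   [De Morgan]
= ((B ∧ D ∧ A) ∨ C ∨ B) ∧ ((¬C ∧ ¬B) ∨ ¬B ∨ ¬D ∨ ¬A)   [De Morgan]
= (B ∨ C ∨ B) ∧ (D ∨ C ∨ B) ∧ (A ∨ C ∨ B) ∧ (¬C ∨ ¬B ∨ ¬D ∨ ¬A) ∧ (¬B ∨ ¬B ∨ ¬D ∨ ¬A)   [distribute ∨ over ∧]
= (B ∨ C) ∧ (¬B ∨ ¬D ∨ ¬A)   [simplify]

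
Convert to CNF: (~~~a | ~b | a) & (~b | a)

~b | a

(~~~a | ~b | a) & (~b | a)
= (~a | ~b | a) & (~b | a)
= ~b | a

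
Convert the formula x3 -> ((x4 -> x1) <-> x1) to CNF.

x3 -> ((x4 -> x1) <-> x1)
= ~x3 | ((x4 -> x1) <-> x1)   (eliminate ->)
= ~x3 | (((x4 -> x1) -> x1) & (x1 -> (x4 -> x1)))   (eliminate <->)
= ~x3 | ((~(x4 -> x1) | x1) & (x1 -> (x4 -> x1)))   (eliminate ->)
= ~x3 | ((~(~x4 | x1) | x1) & (x1 -> (x4 -> x1)))   (eliminate ->)
= ~x3 | ((~(~x4 | x1) | x1) & (~x1 | (x4 -> x1)))   (eliminate ->)
= ~x3 | ((~(~x4 | x1) | x1) & (~x1 | ~x4 | x1))   (eliminate ->)
= ~x3 | (((~~x4 & ~x1) | x1) & (~x1 | ~x4 | x1))   (De Morgan)
= ~x3 | (((x4 & ~x1) | x1) & (~x1 | ~x4 | x1))   (double negation)
= (~x3 | x4 | x1) & (~x3 | ~x1 | x1) & (~x3 | ~x1 | ~x4 | x1)   (distribute | over &)
= ~x3 | x4 | x1   (simplify)

~x3 | x4 | x1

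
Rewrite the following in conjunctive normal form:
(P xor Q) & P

(P xor Q) & P
= (P | Q) & ~(P & Q) & P   [expand xor]
= (P | Q) & (~P | ~Q) & P   [De Morgan]
= (~P | ~Q) & P   [simplify]

(~P | ~Q) & P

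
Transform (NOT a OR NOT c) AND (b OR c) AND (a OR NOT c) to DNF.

(NOT a OR NOT c) AND (b OR c) AND (a OR NOT c)
= (NOT a AND b AND a) OR (NOT a AND b AND NOT c) OR (NOT a AND c AND a) OR (NOT a AND c AND NOT c) OR (NOT c AND b AND a) OR (NOT c AND b AND NOT c) OR (NOT c AND c AND a) OR (NOT c AND c AND NOT c)   [distribute AND over OR]
= NOT c AND b   [simplify]

NOT c AND b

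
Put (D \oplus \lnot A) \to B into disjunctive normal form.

(\lnot D \land A) \lor (\lnot A \land D) \lor B

(D \oplus \lnot A) \to B
≡ \lnot (D \oplus \lnot A) \lor B   — eliminate \to
≡ \lnot ((D \land \lnot \lnot A) \lor (\lnot D \land \lnot A)) \lor B   — expand \oplus
≡ (\lnot (D \land \lnot \lnot A) \land \lnot (\lnot D \land \lnot A)) \lor B   — De Morgan
≡ ((\lnot D \lor \lnot \lnot \lnot A) \land \lnot (\lnot D \land \lnot A)) \lor B   — De Morgan
≡ ((\lnot D \lor \lnot A) \land \lnot (\lnot D \land \lnot A)) \lor B   — double negation
≡ ((\lnot D \lor \lnot A) \land (\lnot \lnot D \lor \lnot \lnot A)) \lor B   — De Morgan
≡ ((\lnot D \lor \lnot A) \land (D \lor \lnot \lnot A)) \lor B   — double negation
≡ ((\lnot D \lor \lnot A) \land (D \lor A)) \lor B   — double negation
≡ (\lnot D \land D) \lor (\lnot D \land A) \lor (\lnot A \land D) \lor (\lnot A \land A) \lor B   — distribute \land over \lor
≡ (\lnot D \land A) \lor (\lnot A \land D) \lor B   — simplify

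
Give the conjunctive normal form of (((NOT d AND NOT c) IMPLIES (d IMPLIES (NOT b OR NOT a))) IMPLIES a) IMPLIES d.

NOT a OR d

(((NOT d AND NOT c) IMPLIES (d IMPLIES (NOT b OR NOT a))) IMPLIES a) IMPLIES d
≡ NOT (((NOT d AND NOT c) IMPLIES (d IMPLIES (NOT b OR NOT a))) IMPLIES a) OR d   (eliminate IMPLIES)
≡ NOT (NOT ((NOT d AND NOT c) IMPLIES (d IMPLIES (NOT b OR NOT a))) OR a) OR d   (eliminate IMPLIES)
≡ NOT (NOT (NOT (NOT d AND NOT c) OR (d IMPLIES (NOT b OR NOT a))) OR a) OR d   (eliminate IMPLIES)
≡ NOT (NOT (NOT (NOT d AND NOT c) OR NOT d OR NOT b OR NOT a) OR a) OR d   (eliminate IMPLIES)
≡ (NOT NOT (NOT (NOT d AND NOT c) OR NOT d OR NOT b OR NOT a) AND NOT a) OR d   (De Morgan)
≡ ((NOT (NOT d AND NOT c) OR NOT d OR NOT b OR NOT a) AND NOT a) OR d   (double negation)
≡ ((NOT NOT d OR NOT NOT c OR NOT d OR NOT b OR NOT a) AND NOT a) OR d   (De Morgan)
≡ ((d OR NOT NOT c OR NOT d OR NOT b OR NOT a) AND NOT a) OR d   (double negation)
≡ ((d OR c OR NOT d OR NOT b OR NOT a) AND NOT a) OR d   (double negation)
≡ (d OR c OR NOT d OR NOT b OR NOT a OR d) AND (NOT a OR d)   (distribute OR over AND)
≡ NOT a OR d   (simplify)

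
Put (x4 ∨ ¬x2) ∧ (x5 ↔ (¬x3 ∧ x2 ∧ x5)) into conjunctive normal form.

(x4 ∨ ¬x2) ∧ (x5 ↔ (¬x3 ∧ x2 ∧ x5))
⇔ (x4 ∨ ¬x2) ∧ (x5 → (¬x3 ∧ x2 ∧ x5)) ∧ ((¬x3 ∧ x2 ∧ x5) → x5)   [eliminate ↔]
⇔ (x4 ∨ ¬x2) ∧ (¬x5 ∨ (¬x3 ∧ x2 ∧ x5)) ∧ ((¬x3 ∧ x2 ∧ x5) → x5)   [eliminate →]
⇔ (x4 ∨ ¬x2) ∧ (¬x5 ∨ (¬x3 ∧ x2 ∧ x5)) ∧ (¬(¬x3 ∧ x2 ∧ x5) ∨ x5)   [eliminate →]
⇔ (x4 ∨ ¬x2) ∧ (¬x5 ∨ (¬x3 ∧ x2 ∧ x5)) ∧ (¬¬x3 ∨ ¬x2 ∨ ¬x5 ∨ x5)   [De Morgan]
⇔ (x4 ∨ ¬x2) ∧ (¬x5 ∨ (¬x3 ∧ x2 ∧ x5)) ∧ (x3 ∨ ¬x2 ∨ ¬x5 ∨ x5)   [double negation]
⇔ (x4 ∨ ¬x2) ∧ (¬x5 ∨ ¬x3) ∧ (¬x5 ∨ x2) ∧ (¬x5 ∨ x5) ∧ (x3 ∨ ¬x2 ∨ ¬x5 ∨ x5)   [distribute ∨ over ∧]
⇔ (x4 ∨ ¬x2) ∧ (¬x5 ∨ ¬x3) ∧ (¬x5 ∨ x2)   [simplify]

(x4 ∨ ¬x2) ∧ (¬x5 ∨ ¬x3) ∧ (¬x5 ∨ x2)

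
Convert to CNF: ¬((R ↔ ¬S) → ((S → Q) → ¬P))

(¬R ∨ ¬S) ∧ (S ∨ R) ∧ (¬S ∨ Q) ∧ P

¬((R ↔ ¬S) → ((S → Q) → ¬P))
≡ ¬(¬(R ↔ ¬S) ∨ ((S → Q) → ¬P))   — eliminate →
≡ ¬(¬((R → ¬S) ∧ (¬S → R)) ∨ ((S → Q) → ¬P))   — eliminate ↔
≡ ¬(¬((¬R ∨ ¬S) ∧ (¬S → R)) ∨ ((S → Q) → ¬P))   — eliminate →
≡ ¬(¬((¬R ∨ ¬S) ∧ (¬¬S ∨ R)) ∨ ((S → Q) → ¬P))   — eliminate →
≡ ¬(¬((¬R ∨ ¬S) ∧ (¬¬S ∨ R)) ∨ ¬(S → Q) ∨ ¬P)   — eliminate →
≡ ¬(¬((¬R ∨ ¬S) ∧ (¬¬S ∨ R)) ∨ ¬(¬S ∨ Q) ∨ ¬P)   — eliminate →
≡ ¬¬((¬R ∨ ¬S) ∧ (¬¬S ∨ R)) ∧ ¬¬(¬S ∨ Q) ∧ ¬¬P   — De Morgan
≡ (¬R ∨ ¬S) ∧ (¬¬S ∨ R) ∧ ¬¬(¬S ∨ Q) ∧ ¬¬P   — double negation
≡ (¬R ∨ ¬S) ∧ (S ∨ R) ∧ ¬¬(¬S ∨ Q) ∧ ¬¬P   — double negation
≡ (¬R ∨ ¬S) ∧ (S ∨ R) ∧ (¬S ∨ Q) ∧ ¬¬P   — double negation
≡ (¬R ∨ ¬S) ∧ (S ∨ R) ∧ (¬S ∨ Q) ∧ P   — double negation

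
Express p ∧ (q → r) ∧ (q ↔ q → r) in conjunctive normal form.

p ∧ (¬q ∨ r) ∧ q

p ∧ (q → r) ∧ (q ↔ q → r)
≡ p ∧ (¬q ∨ r) ∧ (q ↔ q → r)   [eliminate →]
≡ p ∧ (¬q ∨ r) ∧ (q → (q → r)) ∧ ((q → r) → q)   [eliminate ↔]
≡ p ∧ (¬q ∨ r) ∧ (¬q ∨ (q → r)) ∧ ((q → r) → q)   [eliminate →]
≡ p ∧ (¬q ∨ r) ∧ (¬q ∨ ¬q ∨ r) ∧ ((q → r) → q)   [eliminate →]
≡ p ∧ (¬q ∨ r) ∧ (¬q ∨ ¬q ∨ r) ∧ (¬(q → r) ∨ q)   [eliminate →]
≡ p ∧ (¬q ∨ r) ∧ (¬q ∨ ¬q ∨ r) ∧ (¬(¬q ∨ r) ∨ q)   [eliminate →]
≡ p ∧ (¬q ∨ r) ∧ (¬q ∨ ¬q ∨ r) ∧ (¬¬q ∧ ¬r ∨ q)   [De Morgan]
≡ p ∧ (¬q ∨ r) ∧ (¬q ∨ ¬q ∨ r) ∧ (q ∧ ¬r ∨ q)   [double negation]
≡ p ∧ (¬q ∨ r) ∧ (¬q ∨ ¬q ∨ r) ∧ (q ∨ q) ∧ (¬r ∨ q)   [distribute ∨ over ∧]
≡ p ∧ (¬q ∨ r) ∧ q   [simplify]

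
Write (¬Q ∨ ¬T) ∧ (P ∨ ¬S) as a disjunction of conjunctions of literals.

(¬Q ∨ ¬T) ∧ (P ∨ ¬S)
= ¬Q ∧ P ∨ ¬Q ∧ ¬S ∨ ¬T ∧ P ∨ ¬T ∧ ¬S   — distribute ∧ over ∨

¬Q ∧ P ∨ ¬Q ∧ ¬S ∨ ¬T ∧ P ∨ ¬T ∧ ¬S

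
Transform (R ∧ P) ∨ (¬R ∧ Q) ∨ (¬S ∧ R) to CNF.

(R ∨ Q) ∧ (P ∨ ¬R ∨ ¬S) ∧ (P ∨ Q ∨ ¬S)

(R ∧ P) ∨ (¬R ∧ Q) ∨ (¬S ∧ R)
≡ (R ∨ ¬R ∨ ¬S) ∧ (R ∨ ¬R ∨ R) ∧ (R ∨ Q ∨ ¬S) ∧ (R ∨ Q ∨ R) ∧ (P ∨ ¬R ∨ ¬S) ∧ (P ∨ ¬R ∨ R) ∧ (P ∨ Q ∨ ¬S) ∧ (P ∨ Q ∨ R)   — distribute ∨ over ∧
≡ (R ∨ Q) ∧ (P ∨ ¬R ∨ ¬S) ∧ (P ∨ Q ∨ ¬S)   — simplify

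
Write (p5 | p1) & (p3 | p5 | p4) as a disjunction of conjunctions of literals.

(p5 | p1) & (p3 | p5 | p4)
≡ (p5 & p3) | (p5 & p5) | (p5 & p4) | (p1 & p3) | (p1 & p5) | (p1 & p4)   [distribute & over |]
≡ p5 | (p1 & p3) | (p1 & p4)   [simplify]

p5 | (p1 & p3) | (p1 & p4)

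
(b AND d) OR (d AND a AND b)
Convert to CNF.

(b AND d) OR (d AND a AND b)
≡ (b OR d) AND (b OR a) AND (b OR b) AND (d OR d) AND (d OR a) AND (d OR b)   [distribute OR over AND]
≡ b AND d   [simplify]

b AND d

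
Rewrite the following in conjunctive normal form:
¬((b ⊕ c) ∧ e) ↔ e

e ∧ (¬e ∨ ¬b ∨ c) ∧ (¬e ∨ ¬c ∨ b)

¬((b ⊕ c) ∧ e) ↔ e
⇔ (¬((b ⊕ c) ∧ e) → e) ∧ (e → ¬((b ⊕ c) ∧ e))   [eliminate ↔]
⇔ (¬¬((b ⊕ c) ∧ e) ∨ e) ∧ (e → ¬((b ⊕ c) ∧ e))   [eliminate →]
⇔ (¬¬((b ∨ c) ∧ ¬(b ∧ c) ∧ e) ∨ e) ∧ (e → ¬((b ⊕ c) ∧ e))   [expand ⊕]
⇔ (¬¬((b ∨ c) ∧ ¬(b ∧ c) ∧ e) ∨ e) ∧ (¬e ∨ ¬((b ⊕ c) ∧ e))   [eliminate →]
⇔ (¬¬((b ∨ c) ∧ ¬(b ∧ c) ∧ e) ∨ e) ∧ (¬e ∨ ¬((b ∨ c) ∧ ¬(b ∧ c) ∧ e))   [expand ⊕]
⇔ (((b ∨ c) ∧ ¬(b ∧ c) ∧ e) ∨ e) ∧ (¬e ∨ ¬((b ∨ c) ∧ ¬(b ∧ c) ∧ e))   [double negation]
⇔ (((b ∨ c) ∧ (¬b ∨ ¬c) ∧ e) ∨ e) ∧ (¬e ∨ ¬((b ∨ c) ∧ ¬(b ∧ c) ∧ e))   [De Morgan]
⇔ (((b ∨ c) ∧ (¬b ∨ ¬c) ∧ e) ∨ e) ∧ (¬e ∨ ¬(b ∨ c) ∨ ¬¬(b ∧ c) ∨ ¬e)   [De Morgan]
⇔ (((b ∨ c) ∧ (¬b ∨ ¬c) ∧ e) ∨ e) ∧ (¬e ∨ (¬b ∧ ¬c) ∨ ¬¬(b ∧ c) ∨ ¬e)   [De Morgan]
⇔ (((b ∨ c) ∧ (¬b ∨ ¬c) ∧ e) ∨ e) ∧ (¬e ∨ (¬b ∧ ¬c) ∨ (b ∧ c) ∨ ¬e)   [double negation]
⇔ (b ∨ c ∨ e) ∧ (¬b ∨ ¬c ∨ e) ∧ (e ∨ e) ∧ (¬e ∨ ¬b ∨ b ∨ ¬e) ∧ (¬e ∨ ¬b ∨ c ∨ ¬e) ∧ (¬e ∨ ¬c ∨ b ∨ ¬e) ∧ (¬e ∨ ¬c ∨ c ∨ ¬e)   [distribute ∨ over ∧]
⇔ e ∧ (¬e ∨ ¬b ∨ c) ∧ (¬e ∨ ¬c ∨ b)   [simplify]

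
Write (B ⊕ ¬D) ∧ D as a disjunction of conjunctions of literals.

B ∧ D

(B ⊕ ¬D) ∧ D
⇔ ((B ∧ ¬¬D) ∨ (¬B ∧ ¬D)) ∧ D   [expand ⊕]
⇔ ((B ∧ D) ∨ (¬B ∧ ¬D)) ∧ D   [double negation]
⇔ (B ∧ D ∧ D) ∨ (¬B ∧ ¬D ∧ D)   [distribute ∧ over ∨]
⇔ B ∧ D   [simplify]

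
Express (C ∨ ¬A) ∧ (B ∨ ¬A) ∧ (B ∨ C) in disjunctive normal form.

(C ∨ ¬A) ∧ (B ∨ ¬A) ∧ (B ∨ C)
≡ C ∧ B ∧ B ∨ C ∧ B ∧ C ∨ C ∧ ¬A ∧ B ∨ C ∧ ¬A ∧ C ∨ ¬A ∧ B ∧ B ∨ ¬A ∧ B ∧ C ∨ ¬A ∧ ¬A ∧ B ∨ ¬A ∧ ¬A ∧ C   [distribute ∧ over ∨]
≡ C ∧ B ∨ C ∧ ¬A ∨ ¬A ∧ B   [simplify]

C ∧ B ∨ C ∧ ¬A ∨ ¬A ∧ B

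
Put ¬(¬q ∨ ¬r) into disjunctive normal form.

¬(¬q ∨ ¬r)
≡ ¬¬q ∧ ¬¬r   — De Morgan
≡ q ∧ ¬¬r   — double negation
≡ q ∧ r   — double negation

q ∧ r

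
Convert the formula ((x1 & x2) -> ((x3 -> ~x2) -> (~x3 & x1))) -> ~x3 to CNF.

(x1 | ~x3) & (x2 | ~x3) & (~x3 | ~x2)

((x1 & x2) -> ((x3 -> ~x2) -> (~x3 & x1))) -> ~x3
≡ ~((x1 & x2) -> ((x3 -> ~x2) -> (~x3 & x1))) | ~x3   — eliminate ->
≡ ~(~(x1 & x2) | ((x3 -> ~x2) -> (~x3 & x1))) | ~x3   — eliminate ->
≡ ~(~(x1 & x2) | ~(x3 -> ~x2) | (~x3 & x1)) | ~x3   — eliminate ->
≡ ~(~(x1 & x2) | ~(~x3 | ~x2) | (~x3 & x1)) | ~x3   — eliminate ->
≡ (~~(x1 & x2) & ~~(~x3 | ~x2) & ~(~x3 & x1)) | ~x3   — De Morgan
≡ (x1 & x2 & ~~(~x3 | ~x2) & ~(~x3 & x1)) | ~x3   — double negation
≡ (x1 & x2 & (~x3 | ~x2) & ~(~x3 & x1)) | ~x3   — double negation
≡ (x1 & x2 & (~x3 | ~x2) & (~~x3 | ~x1)) | ~x3   — De Morgan
≡ (x1 & x2 & (~x3 | ~x2) & (x3 | ~x1)) | ~x3   — double negation
≡ (x1 | ~x3) & (x2 | ~x3) & (~x3 | ~x2 | ~x3) & (x3 | ~x1 | ~x3)   — distribute | over &
≡ (x1 | ~x3) & (x2 | ~x3) & (~x3 | ~x2)   — simplify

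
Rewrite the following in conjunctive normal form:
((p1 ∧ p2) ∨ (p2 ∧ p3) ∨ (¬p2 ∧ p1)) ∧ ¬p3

((p1 ∧ p2) ∨ (p2 ∧ p3) ∨ (¬p2 ∧ p1)) ∧ ¬p3
= (p1 ∨ p2 ∨ ¬p2) ∧ (p1 ∨ p2 ∨ p1) ∧ (p1 ∨ p3 ∨ ¬p2) ∧ (p1 ∨ p3 ∨ p1) ∧ (p2 ∨ p2 ∨ ¬p2) ∧ (p2 ∨ p2 ∨ p1) ∧ (p2 ∨ p3 ∨ ¬p2) ∧ (p2 ∨ p3 ∨ p1) ∧ ¬p3
= (p1 ∨ p2) ∧ (p1 ∨ p3) ∧ ¬p3

(p1 ∨ p2) ∧ (p1 ∨ p3) ∧ ¬p3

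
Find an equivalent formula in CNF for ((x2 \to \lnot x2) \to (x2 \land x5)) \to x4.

((x2 \to \lnot x2) \to (x2 \land x5)) \to x4
≡ \lnot ((x2 \to \lnot x2) \to (x2 \land x5)) \lor x4   — eliminate \to
≡ \lnot (\lnot (x2 \to \lnot x2) \lor (x2 \land x5)) \lor x4   — eliminate \to
≡ \lnot (\lnot (\lnot x2 \lor \lnot x2) \lor (x2 \land x5)) \lor x4   — eliminate \to
≡ (\lnot \lnot (\lnot x2 \lor \lnot x2) \land \lnot (x2 \land x5)) \lor x4   — De Morgan
≡ ((\lnot x2 \lor \lnot x2) \land \lnot (x2 \land x5)) \lor x4   — double negation
≡ ((\lnot x2 \lor \lnot x2) \land (\lnot x2 \lor \lnot x5)) \lor x4   — De Morgan
≡ (\lnot x2 \lor \lnot x2 \lor x4) \land (\lnot x2 \lor \lnot x5 \lor x4)   — distribute \lor over \land
≡ \lnot x2 \lor x4   — simplify

\lnot x2 \lor x4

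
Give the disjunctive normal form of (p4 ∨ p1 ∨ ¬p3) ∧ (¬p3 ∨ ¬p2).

(p4 ∧ ¬p2) ∨ (p1 ∧ ¬p2) ∨ ¬p3

(p4 ∨ p1 ∨ ¬p3) ∧ (¬p3 ∨ ¬p2)
= (p4 ∧ ¬p3) ∨ (p4 ∧ ¬p2) ∨ (p1 ∧ ¬p3) ∨ (p1 ∧ ¬p2) ∨ (¬p3 ∧ ¬p3) ∨ (¬p3 ∧ ¬p2)   — distribute ∧ over ∨
= (p4 ∧ ¬p2) ∨ (p1 ∧ ¬p2) ∨ ¬p3   — simplify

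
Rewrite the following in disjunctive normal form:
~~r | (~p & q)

r | (~p & q)

~~r | (~p & q)
⇔ r | (~p & q)   (double negation)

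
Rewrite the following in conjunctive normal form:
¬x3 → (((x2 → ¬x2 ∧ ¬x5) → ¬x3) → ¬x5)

¬x3 → (((x2 → ¬x2 ∧ ¬x5) → ¬x3) → ¬x5)
≡ ¬¬x3 ∨ (((x2 → ¬x2 ∧ ¬x5) → ¬x3) → ¬x5)   [eliminate →]
≡ ¬¬x3 ∨ ¬((x2 → ¬x2 ∧ ¬x5) → ¬x3) ∨ ¬x5   [eliminate →]
≡ ¬¬x3 ∨ ¬(¬(x2 → ¬x2 ∧ ¬x5) ∨ ¬x3) ∨ ¬x5   [eliminate →]
≡ ¬¬x3 ∨ ¬(¬(¬x2 ∨ ¬x2 ∧ ¬x5) ∨ ¬x3) ∨ ¬x5   [eliminate →]
≡ x3 ∨ ¬(¬(¬x2 ∨ ¬x2 ∧ ¬x5) ∨ ¬x3) ∨ ¬x5   [double negation]
≡ x3 ∨ ¬¬(¬x2 ∨ ¬x2 ∧ ¬x5) ∧ ¬¬x3 ∨ ¬x5   [De Morgan]
≡ x3 ∨ (¬x2 ∨ ¬x2 ∧ ¬x5) ∧ ¬¬x3 ∨ ¬x5   [double negation]
≡ x3 ∨ (¬x2 ∨ ¬x2 ∧ ¬x5) ∧ x3 ∨ ¬x5   [double negation]
≡ (x3 ∨ ¬x2 ∨ ¬x2 ∨ ¬x5) ∧ (x3 ∨ ¬x2 ∨ ¬x5 ∨ ¬x5) ∧ (x3 ∨ x3 ∨ ¬x5)   [distribute ∨ over ∧]
≡ x3 ∨ ¬x5   [simplify]

x3 ∨ ¬x5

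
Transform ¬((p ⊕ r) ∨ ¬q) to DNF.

(¬p ∧ ¬r ∧ q) ∨ (r ∧ p ∧ q)

¬((p ⊕ r) ∨ ¬q)
= ¬((p ∧ ¬r) ∨ (¬p ∧ r) ∨ ¬q)   (expand ⊕)
= ¬(p ∧ ¬r) ∧ ¬(¬p ∧ r) ∧ ¬¬q   (De Morgan)
= (¬p ∨ ¬¬r) ∧ ¬(¬p ∧ r) ∧ ¬¬q   (De Morgan)
= (¬p ∨ r) ∧ ¬(¬p ∧ r) ∧ ¬¬q   (double negation)
= (¬p ∨ r) ∧ (¬¬p ∨ ¬r) ∧ ¬¬q   (De Morgan)
= (¬p ∨ r) ∧ (p ∨ ¬r) ∧ ¬¬q   (double negation)
= (¬p ∨ r) ∧ (p ∨ ¬r) ∧ q   (double negation)
= (¬p ∧ p ∧ q) ∨ (¬p ∧ ¬r ∧ q) ∨ (r ∧ p ∧ q) ∨ (r ∧ ¬r ∧ q)   (distribute ∧ over ∨)
= (¬p ∧ ¬r ∧ q) ∨ (r ∧ p ∧ q)   (simplify)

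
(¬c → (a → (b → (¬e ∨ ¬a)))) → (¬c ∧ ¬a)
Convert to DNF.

(¬c → (a → (b → (¬e ∨ ¬a)))) → (¬c ∧ ¬a)
≡ ¬(¬c → (a → (b → (¬e ∨ ¬a)))) ∨ (¬c ∧ ¬a)   [eliminate →]
≡ ¬(¬¬c ∨ (a → (b → (¬e ∨ ¬a)))) ∨ (¬c ∧ ¬a)   [eliminate →]
≡ ¬(¬¬c ∨ ¬a ∨ (b → (¬e ∨ ¬a))) ∨ (¬c ∧ ¬a)   [eliminate →]
≡ ¬(¬¬c ∨ ¬a ∨ ¬b ∨ ¬e ∨ ¬a) ∨ (¬c ∧ ¬a)   [eliminate →]
≡ (¬¬¬c ∧ ¬¬a ∧ ¬¬b ∧ ¬¬e ∧ ¬¬a) ∨ (¬c ∧ ¬a)   [De Morgan]
≡ (¬c ∧ ¬¬a ∧ ¬¬b ∧ ¬¬e ∧ ¬¬a) ∨ (¬c ∧ ¬a)   [double negation]
≡ (¬c ∧ a ∧ ¬¬b ∧ ¬¬e ∧ ¬¬a) ∨ (¬c ∧ ¬a)   [double negation]
≡ (¬c ∧ a ∧ b ∧ ¬¬e ∧ ¬¬a) ∨ (¬c ∧ ¬a)   [double negation]
≡ (¬c ∧ a ∧ b ∧ e ∧ ¬¬a) ∨ (¬c ∧ ¬a)   [double negation]
≡ (¬c ∧ a ∧ b ∧ e ∧ a) ∨ (¬c ∧ ¬a)   [double negation]
≡ (¬c ∧ a ∧ b ∧ e) ∨ (¬c ∧ ¬a)   [simplify]

(¬c ∧ a ∧ b ∧ e) ∨ (¬c ∧ ¬a)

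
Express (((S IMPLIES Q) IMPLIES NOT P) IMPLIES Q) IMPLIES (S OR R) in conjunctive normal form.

(((S IMPLIES Q) IMPLIES NOT P) IMPLIES Q) IMPLIES (S OR R)
≡ NOT (((S IMPLIES Q) IMPLIES NOT P) IMPLIES Q) OR S OR R   [eliminate IMPLIES]
≡ NOT (NOT ((S IMPLIES Q) IMPLIES NOT P) OR Q) OR S OR R   [eliminate IMPLIES]
≡ NOT (NOT (NOT (S IMPLIES Q) OR NOT P) OR Q) OR S OR R   [eliminate IMPLIES]
≡ NOT (NOT (NOT (NOT S OR Q) OR NOT P) OR Q) OR S OR R   [eliminate IMPLIES]
≡ (NOT NOT (NOT (NOT S OR Q) OR NOT P) AND NOT Q) OR S OR R   [De Morgan]
≡ ((NOT (NOT S OR Q) OR NOT P) AND NOT Q) OR S OR R   [double negation]
≡ (((NOT NOT S AND NOT Q) OR NOT P) AND NOT Q) OR S OR R   [De Morgan]
≡ (((S AND NOT Q) OR NOT P) AND NOT Q) OR S OR R   [double negation]
≡ (S OR NOT P OR S OR R) AND (NOT Q OR NOT P OR S OR R) AND (NOT Q OR S OR R)   [distribute OR over AND]
≡ (S OR NOT P OR R) AND (NOT Q OR S OR R)   [simplify]

(S OR NOT P OR R) AND (NOT Q OR S OR R)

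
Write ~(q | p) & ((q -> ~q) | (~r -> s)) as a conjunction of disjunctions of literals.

~(q | p) & ((q -> ~q) | (~r -> s))
= ~(q | p) & (~q | ~q | (~r -> s))   (eliminate ->)
= ~(q | p) & (~q | ~q | ~~r | s)   (eliminate ->)
= ~q & ~p & (~q | ~q | ~~r | s)   (De Morgan)
= ~q & ~p & (~q | ~q | r | s)   (double negation)
= ~q & ~p   (simplify)

~q & ~p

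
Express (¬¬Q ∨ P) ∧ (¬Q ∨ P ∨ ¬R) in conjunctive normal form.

(Q ∨ P) ∧ (¬Q ∨ P ∨ ¬R)

(¬¬Q ∨ P) ∧ (¬Q ∨ P ∨ ¬R)
= (Q ∨ P) ∧ (¬Q ∨ P ∨ ¬R)   [double negation]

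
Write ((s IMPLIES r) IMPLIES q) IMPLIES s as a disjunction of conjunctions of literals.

((s IMPLIES r) IMPLIES q) IMPLIES s
≡ NOT ((s IMPLIES r) IMPLIES q) OR s   (eliminate IMPLIES)
≡ NOT (NOT (s IMPLIES r) OR q) OR s   (eliminate IMPLIES)
≡ NOT (NOT (NOT s OR r) OR q) OR s   (eliminate IMPLIES)
≡ (NOT NOT (NOT s OR r) AND NOT q) OR s   (De Morgan)
≡ ((NOT s OR r) AND NOT q) OR s   (double negation)
≡ (NOT s AND NOT q) OR (r AND NOT q) OR s   (distribute AND over OR)

(NOT s AND NOT q) OR (r AND NOT q) OR s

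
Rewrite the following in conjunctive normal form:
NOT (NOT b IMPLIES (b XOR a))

NOT b AND (NOT a OR b)

NOT (NOT b IMPLIES (b XOR a))
≡ NOT (NOT NOT b OR (b XOR a))   [eliminate IMPLIES]
≡ NOT (NOT NOT b OR ((b OR a) AND NOT (b AND a)))   [expand XOR]
≡ NOT NOT NOT b AND NOT ((b OR a) AND NOT (b AND a))   [De Morgan]
≡ NOT b AND NOT ((b OR a) AND NOT (b AND a))   [double negation]
≡ NOT b AND (NOT (b OR a) OR NOT NOT (b AND a))   [De Morgan]
≡ NOT b AND ((NOT b AND NOT a) OR NOT NOT (b AND a))   [De Morgan]
≡ NOT b AND ((NOT b AND NOT a) OR (b AND a))   [double negation]
≡ NOT b AND (NOT b OR b) AND (NOT b OR a) AND (NOT a OR b) AND (NOT a OR a)   [distribute OR over AND]
≡ NOT b AND (NOT a OR b)   [simplify]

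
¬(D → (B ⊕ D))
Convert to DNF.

D ∧ B

¬(D → (B ⊕ D))
≡ ¬(¬D ∨ (B ⊕ D))   (eliminate →)
≡ ¬(¬D ∨ (B ∧ ¬D) ∨ (¬B ∧ D))   (expand ⊕)
≡ ¬¬D ∧ ¬(B ∧ ¬D) ∧ ¬(¬B ∧ D)   (De Morgan)
≡ D ∧ ¬(B ∧ ¬D) ∧ ¬(¬B ∧ D)   (double negation)
≡ D ∧ (¬B ∨ ¬¬D) ∧ ¬(¬B ∧ D)   (De Morgan)
≡ D ∧ (¬B ∨ D) ∧ ¬(¬B ∧ D)   (double negation)
≡ D ∧ (¬B ∨ D) ∧ (¬¬B ∨ ¬D)   (De Morgan)
≡ D ∧ (¬B ∨ D) ∧ (B ∨ ¬D)   (double negation)
≡ (D ∧ ¬B ∧ B) ∨ (D ∧ ¬B ∧ ¬D) ∨ (D ∧ D ∧ B) ∨ (D ∧ D ∧ ¬D)   (distribute ∧ over ∨)
≡ D ∧ B   (simplify)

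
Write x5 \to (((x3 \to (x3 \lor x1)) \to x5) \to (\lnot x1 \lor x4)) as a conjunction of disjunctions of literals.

\lnot x5 \lor \lnot x1 \lor x4

x5 \to (((x3 \to (x3 \lor x1)) \to x5) \to (\lnot x1 \lor x4))
= \lnot x5 \lor (((x3 \to (x3 \lor x1)) \to x5) \to (\lnot x1 \lor x4))   — eliminate \to
= \lnot x5 \lor \lnot ((x3 \to (x3 \lor x1)) \to x5) \lor \lnot x1 \lor x4   — eliminate \to
= \lnot x5 \lor \lnot (\lnot (x3 \to (x3 \lor x1)) \lor x5) \lor \lnot x1 \lor x4   — eliminate \to
= \lnot x5 \lor \lnot (\lnot (\lnot x3 \lor x3 \lor x1) \lor x5) \lor \lnot x1 \lor x4   — eliminate \to
= \lnot x5 \lor (\lnot \lnot (\lnot x3 \lor x3 \lor x1) \land \lnot x5) \lor \lnot x1 \lor x4   — De Morgan
= \lnot x5 \lor ((\lnot x3 \lor x3 \lor x1) \land \lnot x5) \lor \lnot x1 \lor x4   — double negation
= (\lnot x5 \lor \lnot x3 \lor x3 \lor x1 \lor \lnot x1 \lor x4) \land (\lnot x5 \lor \lnot x5 \lor \lnot x1 \lor x4)   — distribute \lor over \land
= \lnot x5 \lor \lnot x1 \lor x4   — simplify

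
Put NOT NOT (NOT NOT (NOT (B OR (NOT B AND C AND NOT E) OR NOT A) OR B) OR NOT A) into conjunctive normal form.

B OR NOT C OR E OR NOT A

NOT NOT (NOT NOT (NOT (B OR (NOT B AND C AND NOT E) OR NOT A) OR B) OR NOT A)
⇔ NOT NOT (NOT (B OR (NOT B AND C AND NOT E) OR NOT A) OR B) OR NOT A
⇔ NOT (B OR (NOT B AND C AND NOT E) OR NOT A) OR B OR NOT A
⇔ (NOT B AND NOT (NOT B AND C AND NOT E) AND NOT NOT A) OR B OR NOT A
⇔ (NOT B AND (NOT NOT B OR NOT C OR NOT NOT E) AND NOT NOT A) OR B OR NOT A
⇔ (NOT B AND (B OR NOT C OR NOT NOT E) AND NOT NOT A) OR B OR NOT A
⇔ (NOT B AND (B OR NOT C OR E) AND NOT NOT A) OR B OR NOT A
⇔ (NOT B AND (B OR NOT C OR E) AND A) OR B OR NOT A
⇔ (NOT B OR B OR NOT A) AND (B OR NOT C OR E OR B OR NOT A) AND (A OR B OR NOT A)
⇔ B OR NOT C OR E OR NOT A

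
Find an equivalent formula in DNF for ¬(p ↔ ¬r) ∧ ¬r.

¬(p ↔ ¬r) ∧ ¬r
⇔ ¬((p → ¬r) ∧ (¬r → p)) ∧ ¬r   [eliminate ↔]
⇔ ¬((¬p ∨ ¬r) ∧ (¬r → p)) ∧ ¬r   [eliminate →]
⇔ ¬((¬p ∨ ¬r) ∧ (¬¬r ∨ p)) ∧ ¬r   [eliminate →]
⇔ (¬(¬p ∨ ¬r) ∨ ¬(¬¬r ∨ p)) ∧ ¬r   [De Morgan]
⇔ (¬¬p ∧ ¬¬r ∨ ¬(¬¬r ∨ p)) ∧ ¬r   [De Morgan]
⇔ (p ∧ ¬¬r ∨ ¬(¬¬r ∨ p)) ∧ ¬r   [double negation]
⇔ (p ∧ r ∨ ¬(¬¬r ∨ p)) ∧ ¬r   [double negation]
⇔ (p ∧ r ∨ ¬¬¬r ∧ ¬p) ∧ ¬r   [De Morgan]
⇔ (p ∧ r ∨ ¬r ∧ ¬p) ∧ ¬r   [double negation]
⇔ p ∧ r ∧ ¬r ∨ ¬r ∧ ¬p ∧ ¬r   [distribute ∧ over ∨]
⇔ ¬r ∧ ¬p   [simplify]

¬r ∧ ¬p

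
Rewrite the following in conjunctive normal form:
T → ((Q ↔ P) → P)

T → ((Q ↔ P) → P)
≡ ¬T ∨ ((Q ↔ P) → P)
≡ ¬T ∨ ¬(Q ↔ P) ∨ P
≡ ¬T ∨ ¬((Q → P) ∧ (P → Q)) ∨ P
≡ ¬T ∨ ¬((¬Q ∨ P) ∧ (P → Q)) ∨ P
≡ ¬T ∨ ¬((¬Q ∨ P) ∧ (¬P ∨ Q)) ∨ P
≡ ¬T ∨ ¬(¬Q ∨ P) ∨ ¬(¬P ∨ Q) ∨ P
≡ ¬T ∨ (¬¬Q ∧ ¬P) ∨ ¬(¬P ∨ Q) ∨ P
≡ ¬T ∨ (Q ∧ ¬P) ∨ ¬(¬P ∨ Q) ∨ P
≡ ¬T ∨ (Q ∧ ¬P) ∨ (¬¬P ∧ ¬Q) ∨ P
≡ ¬T ∨ (Q ∧ ¬P) ∨ (P ∧ ¬Q) ∨ P
≡ (¬T ∨ Q ∨ P ∨ P) ∧ (¬T ∨ Q ∨ ¬Q ∨ P) ∧ (¬T ∨ ¬P ∨ P ∨ P) ∧ (¬T ∨ ¬P ∨ ¬Q ∨ P)
≡ ¬T ∨ Q ∨ P

¬T ∨ Q ∨ P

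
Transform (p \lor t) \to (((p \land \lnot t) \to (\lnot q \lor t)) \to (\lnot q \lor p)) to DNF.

(p \lor t) \to (((p \land \lnot t) \to (\lnot q \lor t)) \to (\lnot q \lor p))
= \lnot (p \lor t) \lor (((p \land \lnot t) \to (\lnot q \lor t)) \to (\lnot q \lor p))   — eliminate \to
= \lnot (p \lor t) \lor \lnot ((p \land \lnot t) \to (\lnot q \lor t)) \lor \lnot q \lor p   — eliminate \to
= \lnot (p \lor t) \lor \lnot (\lnot (p \land \lnot t) \lor \lnot q \lor t) \lor \lnot q \lor p   — eliminate \to
= (\lnot p \land \lnot t) \lor \lnot (\lnot (p \land \lnot t) \lor \lnot q \lor t) \lor \lnot q \lor p   — De Morgan
= (\lnot p \land \lnot t) \lor (\lnot \lnot (p \land \lnot t) \land \lnot \lnot q \land \lnot t) \lor \lnot q \lor p   — De Morgan
= (\lnot p \land \lnot t) \lor (p \land \lnot t \land \lnot \lnot q \land \lnot t) \lor \lnot q \lor p   — double negation
= (\lnot p \land \lnot t) \lor (p \land \lnot t \land q \land \lnot t) \lor \lnot q \lor p   — double negation
= (\lnot p \land \lnot t) \lor \lnot q \lor p   — simplify

(\lnot p \land \lnot t) \lor \lnot q \lor p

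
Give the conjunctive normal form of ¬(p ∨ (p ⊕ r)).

¬(p ∨ (p ⊕ r))
= ¬(p ∨ ((p ∨ r) ∧ ¬(p ∧ r)))
= ¬p ∧ ¬((p ∨ r) ∧ ¬(p ∧ r))
= ¬p ∧ (¬(p ∨ r) ∨ ¬¬(p ∧ r))
= ¬p ∧ ((¬p ∧ ¬r) ∨ ¬¬(p ∧ r))
= ¬p ∧ ((¬p ∧ ¬r) ∨ (p ∧ r))
= ¬p ∧ (¬p ∨ p) ∧ (¬p ∨ r) ∧ (¬r ∨ p) ∧ (¬r ∨ r)
= ¬p ∧ (¬r ∨ p)

¬p ∧ (¬r ∨ p)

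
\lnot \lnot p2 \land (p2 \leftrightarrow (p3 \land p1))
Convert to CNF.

\lnot \lnot p2 \land (p2 \leftrightarrow (p3 \land p1))
⇔ \lnot \lnot p2 \land (p2 \to (p3 \land p1)) \land ((p3 \land p1) \to p2)
⇔ \lnot \lnot p2 \land (\lnot p2 \lor (p3 \land p1)) \land ((p3 \land p1) \to p2)
⇔ \lnot \lnot p2 \land (\lnot p2 \lor (p3 \land p1)) \land (\lnot (p3 \land p1) \lor p2)
⇔ p2 \land (\lnot p2 \lor (p3 \land p1)) \land (\lnot (p3 \land p1) \lor p2)
⇔ p2 \land (\lnot p2 \lor (p3 \land p1)) \land (\lnot p3 \lor \lnot p1 \lor p2)
⇔ p2 \land (\lnot p2 \lor p3) \land (\lnot p2 \lor p1) \land (\lnot p3 \lor \lnot p1 \lor p2)
⇔ p2 \land (\lnot p2 \lor p3) \land (\lnot p2 \lor p1)

p2 \land (\lnot p2 \lor p3) \land (\lnot p2 \lor p1)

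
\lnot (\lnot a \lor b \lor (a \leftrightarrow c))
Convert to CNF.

\lnot (\lnot a \lor b \lor (a \leftrightarrow c))
⇔ \lnot (\lnot a \lor b \lor ((a \to c) \land (c \to a)))   [eliminate \leftrightarrow]
⇔ \lnot (\lnot a \lor b \lor ((\lnot a \lor c) \land (c \to a)))   [eliminate \to]
⇔ \lnot (\lnot a \lor b \lor ((\lnot a \lor c) \land (\lnot c \lor a)))   [eliminate \to]
⇔ \lnot \lnot a \land \lnot b \land \lnot ((\lnot a \lor c) \land (\lnot c \lor a))   [De Morgan]
⇔ a \land \lnot b \land \lnot ((\lnot a \lor c) \land (\lnot c \lor a))   [double negation]
⇔ a \land \lnot b \land (\lnot (\lnot a \lor c) \lor \lnot (\lnot c \lor a))   [De Morgan]
⇔ a \land \lnot b \land ((\lnot \lnot a \land \lnot c) \lor \lnot (\lnot c \lor a))   [De Morgan]
⇔ a \land \lnot b \land ((a \land \lnot c) \lor \lnot (\lnot c \lor a))   [double negation]
⇔ a \land \lnot b \land ((a \land \lnot c) \lor (\lnot \lnot c \land \lnot a))   [De Morgan]
⇔ a \land \lnot b \land ((a \land \lnot c) \lor (c \land \lnot a))   [double negation]
⇔ a \land \lnot b \land (a \lor c) \land (a \lor \lnot a) \land (\lnot c \lor c) \land (\lnot c \lor \lnot a)   [distribute \lor over \land]
⇔ a \land \lnot b \land (\lnot c \lor \lnot a)   [simplify]

a \land \lnot b \land (\lnot c \lor \lnot a)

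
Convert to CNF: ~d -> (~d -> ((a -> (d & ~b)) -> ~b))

~d -> (~d -> ((a -> (d & ~b)) -> ~b))
⇔ ~~d | (~d -> ((a -> (d & ~b)) -> ~b))   [eliminate ->]
⇔ ~~d | ~~d | ((a -> (d & ~b)) -> ~b)   [eliminate ->]
⇔ ~~d | ~~d | ~(a -> (d & ~b)) | ~b   [eliminate ->]
⇔ ~~d | ~~d | ~(~a | (d & ~b)) | ~b   [eliminate ->]
⇔ d | ~~d | ~(~a | (d & ~b)) | ~b   [double negation]
⇔ d | d | ~(~a | (d & ~b)) | ~b   [double negation]
⇔ d | d | (~~a & ~(d & ~b)) | ~b   [De Morgan]
⇔ d | d | (a & ~(d & ~b)) | ~b   [double negation]
⇔ d | d | (a & (~d | ~~b)) | ~b   [De Morgan]
⇔ d | d | (a & (~d | b)) | ~b   [double negation]
⇔ (d | d | a | ~b) & (d | d | ~d | b | ~b)   [distribute | over &]
⇔ d | a | ~b   [simplify]

d | a | ~b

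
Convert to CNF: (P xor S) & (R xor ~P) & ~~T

(P xor S) & (R xor ~P) & ~~T
≡ (P | S) & ~(P & S) & (R xor ~P) & ~~T   (expand xor)
≡ (P | S) & ~(P & S) & (R | ~P) & ~(R & ~P) & ~~T   (expand xor)
≡ (P | S) & (~P | ~S) & (R | ~P) & ~(R & ~P) & ~~T   (De Morgan)
≡ (P | S) & (~P | ~S) & (R | ~P) & (~R | ~~P) & ~~T   (De Morgan)
≡ (P | S) & (~P | ~S) & (R | ~P) & (~R | P) & ~~T   (double negation)
≡ (P | S) & (~P | ~S) & (R | ~P) & (~R | P) & T   (double negation)

(P | S) & (~P | ~S) & (R | ~P) & (~R | P) & T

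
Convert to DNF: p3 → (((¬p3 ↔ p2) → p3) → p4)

p3 → (((¬p3 ↔ p2) → p3) → p4)
⇔ ¬p3 ∨ (((¬p3 ↔ p2) → p3) → p4)   [eliminate →]
⇔ ¬p3 ∨ ¬((¬p3 ↔ p2) → p3) ∨ p4   [eliminate →]
⇔ ¬p3 ∨ ¬(¬(¬p3 ↔ p2) ∨ p3) ∨ p4   [eliminate →]
⇔ ¬p3 ∨ ¬(¬((¬p3 → p2) ∧ (p2 → ¬p3)) ∨ p3) ∨ p4   [eliminate ↔]
⇔ ¬p3 ∨ ¬(¬((¬¬p3 ∨ p2) ∧ (p2 → ¬p3)) ∨ p3) ∨ p4   [eliminate →]
⇔ ¬p3 ∨ ¬(¬((¬¬p3 ∨ p2) ∧ (¬p2 ∨ ¬p3)) ∨ p3) ∨ p4   [eliminate →]
⇔ ¬p3 ∨ (¬¬((¬¬p3 ∨ p2) ∧ (¬p2 ∨ ¬p3)) ∧ ¬p3) ∨ p4   [De Morgan]
⇔ ¬p3 ∨ ((¬¬p3 ∨ p2) ∧ (¬p2 ∨ ¬p3) ∧ ¬p3) ∨ p4   [double negation]
⇔ ¬p3 ∨ ((p3 ∨ p2) ∧ (¬p2 ∨ ¬p3) ∧ ¬p3) ∨ p4   [double negation]
⇔ ¬p3 ∨ (p3 ∧ ¬p2 ∧ ¬p3) ∨ (p3 ∧ ¬p3 ∧ ¬p3) ∨ (p2 ∧ ¬p2 ∧ ¬p3) ∨ (p2 ∧ ¬p3 ∧ ¬p3) ∨ p4   [distribute ∧ over ∨]
⇔ ¬p3 ∨ p4   [simplify]

¬p3 ∨ p4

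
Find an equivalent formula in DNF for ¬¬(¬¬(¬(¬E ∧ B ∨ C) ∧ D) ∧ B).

E ∧ ¬C ∧ D ∧ B

¬¬(¬¬(¬(¬E ∧ B ∨ C) ∧ D) ∧ B)
= ¬¬(¬(¬E ∧ B ∨ C) ∧ D) ∧ B   — double negation
= ¬(¬E ∧ B ∨ C) ∧ D ∧ B   — double negation
= ¬(¬E ∧ B) ∧ ¬C ∧ D ∧ B   — De Morgan
= (¬¬E ∨ ¬B) ∧ ¬C ∧ D ∧ B   — De Morgan
= (E ∨ ¬B) ∧ ¬C ∧ D ∧ B   — double negation
= E ∧ ¬C ∧ D ∧ B ∨ ¬B ∧ ¬C ∧ D ∧ B   — distribute ∧ over ∨
= E ∧ ¬C ∧ D ∧ B   — simplify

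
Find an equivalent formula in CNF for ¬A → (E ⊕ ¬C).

(A ∨ E ∨ ¬C) ∧ (A ∨ ¬E ∨ C)

¬A → (E ⊕ ¬C)
= ¬¬A ∨ (E ⊕ ¬C)   [eliminate →]
= ¬¬A ∨ ((E ∨ ¬C) ∧ ¬(E ∧ ¬C))   [expand ⊕]
= A ∨ ((E ∨ ¬C) ∧ ¬(E ∧ ¬C))   [double negation]
= A ∨ ((E ∨ ¬C) ∧ (¬E ∨ ¬¬C))   [De Morgan]
= A ∨ ((E ∨ ¬C) ∧ (¬E ∨ C))   [double negation]
= (A ∨ E ∨ ¬C) ∧ (A ∨ ¬E ∨ C)   [distribute ∨ over ∧]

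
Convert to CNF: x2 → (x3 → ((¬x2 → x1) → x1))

¬x2 ∨ ¬x3 ∨ x1

x2 → (x3 → ((¬x2 → x1) → x1))
≡ ¬x2 ∨ (x3 → ((¬x2 → x1) → x1))   (eliminate →)
≡ ¬x2 ∨ ¬x3 ∨ ((¬x2 → x1) → x1)   (eliminate →)
≡ ¬x2 ∨ ¬x3 ∨ ¬(¬x2 → x1) ∨ x1   (eliminate →)
≡ ¬x2 ∨ ¬x3 ∨ ¬(¬¬x2 ∨ x1) ∨ x1   (eliminate →)
≡ ¬x2 ∨ ¬x3 ∨ (¬¬¬x2 ∧ ¬x1) ∨ x1   (De Morgan)
≡ ¬x2 ∨ ¬x3 ∨ (¬x2 ∧ ¬x1) ∨ x1   (double negation)
≡ (¬x2 ∨ ¬x3 ∨ ¬x2 ∨ x1) ∧ (¬x2 ∨ ¬x3 ∨ ¬x1 ∨ x1)   (distribute ∨ over ∧)
≡ ¬x2 ∨ ¬x3 ∨ x1   (simplify)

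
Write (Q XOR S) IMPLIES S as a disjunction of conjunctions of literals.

(NOT Q AND NOT S) OR S

(Q XOR S) IMPLIES S
≡ NOT (Q XOR S) OR S   [eliminate IMPLIES]
≡ NOT ((Q AND NOT S) OR (NOT Q AND S)) OR S   [expand XOR]
≡ (NOT (Q AND NOT S) AND NOT (NOT Q AND S)) OR S   [De Morgan]
≡ ((NOT Q OR NOT NOT S) AND NOT (NOT Q AND S)) OR S   [De Morgan]
≡ ((NOT Q OR S) AND NOT (NOT Q AND S)) OR S   [double negation]
≡ ((NOT Q OR S) AND (NOT NOT Q OR NOT S)) OR S   [De Morgan]
≡ ((NOT Q OR S) AND (Q OR NOT S)) OR S   [double negation]
≡ (NOT Q AND Q) OR (NOT Q AND NOT S) OR (S AND Q) OR (S AND NOT S) OR S   [distribute AND over OR]
≡ (NOT Q AND NOT S) OR S   [simplify]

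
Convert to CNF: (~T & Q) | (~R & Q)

(~T & Q) | (~R & Q)
⇔ (~T | ~R) & (~T | Q) & (Q | ~R) & (Q | Q)
⇔ (~T | ~R) & Q

(~T | ~R) & Q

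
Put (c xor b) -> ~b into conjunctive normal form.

~b | c

(c xor b) -> ~b
= ~(c xor b) | ~b   [eliminate ->]
= ~((c | b) & ~(c & b)) | ~b   [expand xor]
= ~(c | b) | ~~(c & b) | ~b   [De Morgan]
= (~c & ~b) | ~~(c & b) | ~b   [De Morgan]
= (~c & ~b) | (c & b) | ~b   [double negation]
= (~c | c | ~b) & (~c | b | ~b) & (~b | c | ~b) & (~b | b | ~b)   [distribute | over &]
= ~b | c   [simplify]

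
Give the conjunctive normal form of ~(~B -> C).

~(~B -> C)
= ~(~~B | C)   [eliminate ->]
= ~~~B & ~C   [De Morgan]
= ~B & ~C   [double negation]

~B & ~C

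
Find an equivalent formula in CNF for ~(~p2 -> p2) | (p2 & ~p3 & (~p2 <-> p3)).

~(~p2 -> p2) | (p2 & ~p3 & (~p2 <-> p3))
≡ ~(~~p2 | p2) | (p2 & ~p3 & (~p2 <-> p3))   [eliminate ->]
≡ ~(~~p2 | p2) | (p2 & ~p3 & (~p2 -> p3) & (p3 -> ~p2))   [eliminate <->]
≡ ~(~~p2 | p2) | (p2 & ~p3 & (~~p2 | p3) & (p3 -> ~p2))   [eliminate ->]
≡ ~(~~p2 | p2) | (p2 & ~p3 & (~~p2 | p3) & (~p3 | ~p2))   [eliminate ->]
≡ (~~~p2 & ~p2) | (p2 & ~p3 & (~~p2 | p3) & (~p3 | ~p2))   [De Morgan]
≡ (~p2 & ~p2) | (p2 & ~p3 & (~~p2 | p3) & (~p3 | ~p2))   [double negation]
≡ (~p2 & ~p2) | (p2 & ~p3 & (p2 | p3) & (~p3 | ~p2))   [double negation]
≡ (~p2 | p2) & (~p2 | ~p3) & (~p2 | p2 | p3) & (~p2 | ~p3 | ~p2) & (~p2 | p2) & (~p2 | ~p3) & (~p2 | p2 | p3) & (~p2 | ~p3 | ~p2)   [distribute | over &]
≡ ~p2 | ~p3   [simplify]

~p2 | ~p3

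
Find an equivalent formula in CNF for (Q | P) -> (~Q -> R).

~P | Q | R

(Q | P) -> (~Q -> R)
⇔ ~(Q | P) | (~Q -> R)   [eliminate ->]
⇔ ~(Q | P) | ~~Q | R   [eliminate ->]
⇔ (~Q & ~P) | ~~Q | R   [De Morgan]
⇔ (~Q & ~P) | Q | R   [double negation]
⇔ (~Q | Q | R) & (~P | Q | R)   [distribute | over &]
⇔ ~P | Q | R   [simplify]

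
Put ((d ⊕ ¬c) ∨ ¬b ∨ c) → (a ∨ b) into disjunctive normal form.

a ∨ b

((d ⊕ ¬c) ∨ ¬b ∨ c) → (a ∨ b)
≡ ¬((d ⊕ ¬c) ∨ ¬b ∨ c) ∨ a ∨ b   [eliminate →]
≡ ¬((d ∧ ¬¬c) ∨ (¬d ∧ ¬c) ∨ ¬b ∨ c) ∨ a ∨ b   [expand ⊕]
≡ (¬(d ∧ ¬¬c) ∧ ¬(¬d ∧ ¬c) ∧ ¬¬b ∧ ¬c) ∨ a ∨ b   [De Morgan]
≡ ((¬d ∨ ¬¬¬c) ∧ ¬(¬d ∧ ¬c) ∧ ¬¬b ∧ ¬c) ∨ a ∨ b   [De Morgan]
≡ ((¬d ∨ ¬c) ∧ ¬(¬d ∧ ¬c) ∧ ¬¬b ∧ ¬c) ∨ a ∨ b   [double negation]
≡ ((¬d ∨ ¬c) ∧ (¬¬d ∨ ¬¬c) ∧ ¬¬b ∧ ¬c) ∨ a ∨ b   [De Morgan]
≡ ((¬d ∨ ¬c) ∧ (d ∨ ¬¬c) ∧ ¬¬b ∧ ¬c) ∨ a ∨ b   [double negation]
≡ ((¬d ∨ ¬c) ∧ (d ∨ c) ∧ ¬¬b ∧ ¬c) ∨ a ∨ b   [double negation]
≡ ((¬d ∨ ¬c) ∧ (d ∨ c) ∧ b ∧ ¬c) ∨ a ∨ b   [double negation]
≡ (¬d ∧ d ∧ b ∧ ¬c) ∨ (¬d ∧ c ∧ b ∧ ¬c) ∨ (¬c ∧ d ∧ b ∧ ¬c) ∨ (¬c ∧ c ∧ b ∧ ¬c) ∨ a ∨ b   [distribute ∧ over ∨]
≡ a ∨ b   [simplify]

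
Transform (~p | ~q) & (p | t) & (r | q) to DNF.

(~p | ~q) & (p | t) & (r | q)
⇔ (~p & p & r) | (~p & p & q) | (~p & t & r) | (~p & t & q) | (~q & p & r) | (~q & p & q) | (~q & t & r) | (~q & t & q)
⇔ (~p & t & r) | (~p & t & q) | (~q & p & r) | (~q & t & r)

(~p & t & r) | (~p & t & q) | (~q & p & r) | (~q & t & r)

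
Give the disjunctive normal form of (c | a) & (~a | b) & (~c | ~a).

(c & ~a) | (a & b & ~c)

(c | a) & (~a | b) & (~c | ~a)
≡ (c & ~a & ~c) | (c & ~a & ~a) | (c & b & ~c) | (c & b & ~a) | (a & ~a & ~c) | (a & ~a & ~a) | (a & b & ~c) | (a & b & ~a)   — distribute & over |
≡ (c & ~a) | (a & b & ~c)   — simplify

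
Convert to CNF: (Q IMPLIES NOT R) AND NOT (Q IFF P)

(NOT Q OR NOT R) AND (Q OR P) AND (NOT P OR NOT Q)

(Q IMPLIES NOT R) AND NOT (Q IFF P)
≡ (NOT Q OR NOT R) AND NOT (Q IFF P)   [eliminate IMPLIES]
≡ (NOT Q OR NOT R) AND NOT ((Q IMPLIES P) AND (P IMPLIES Q))   [eliminate IFF]
≡ (NOT Q OR NOT R) AND NOT ((NOT Q OR P) AND (P IMPLIES Q))   [eliminate IMPLIES]
≡ (NOT Q OR NOT R) AND NOT ((NOT Q OR P) AND (NOT P OR Q))   [eliminate IMPLIES]
≡ (NOT Q OR NOT R) AND (NOT (NOT Q OR P) OR NOT (NOT P OR Q))   [De Morgan]
≡ (NOT Q OR NOT R) AND ((NOT NOT Q AND NOT P) OR NOT (NOT P OR Q))   [De Morgan]
≡ (NOT Q OR NOT R) AND ((Q AND NOT P) OR NOT (NOT P OR Q))   [double negation]
≡ (NOT Q OR NOT R) AND ((Q AND NOT P) OR (NOT NOT P AND NOT Q))   [De Morgan]
≡ (NOT Q OR NOT R) AND ((Q AND NOT P) OR (P AND NOT Q))   [double negation]
≡ (NOT Q OR NOT R) AND (Q OR P) AND (Q OR NOT Q) AND (NOT P OR P) AND (NOT P OR NOT Q)   [distribute OR over AND]
≡ (NOT Q OR NOT R) AND (Q OR P) AND (NOT P OR NOT Q)   [simplify]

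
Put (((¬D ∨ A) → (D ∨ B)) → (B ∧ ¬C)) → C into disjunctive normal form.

(D ∧ ¬B) ∨ C

(((¬D ∨ A) → (D ∨ B)) → (B ∧ ¬C)) → C
⇔ ¬(((¬D ∨ A) → (D ∨ B)) → (B ∧ ¬C)) ∨ C   — eliminate →
⇔ ¬(¬((¬D ∨ A) → (D ∨ B)) ∨ (B ∧ ¬C)) ∨ C   — eliminate →
⇔ ¬(¬(¬(¬D ∨ A) ∨ D ∨ B) ∨ (B ∧ ¬C)) ∨ C   — eliminate →
⇔ (¬¬(¬(¬D ∨ A) ∨ D ∨ B) ∧ ¬(B ∧ ¬C)) ∨ C   — De Morgan
⇔ ((¬(¬D ∨ A) ∨ D ∨ B) ∧ ¬(B ∧ ¬C)) ∨ C   — double negation
⇔ (((¬¬D ∧ ¬A) ∨ D ∨ B) ∧ ¬(B ∧ ¬C)) ∨ C   — De Morgan
⇔ (((D ∧ ¬A) ∨ D ∨ B) ∧ ¬(B ∧ ¬C)) ∨ C   — double negation
⇔ (((D ∧ ¬A) ∨ D ∨ B) ∧ (¬B ∨ ¬¬C)) ∨ C   — De Morgan
⇔ (((D ∧ ¬A) ∨ D ∨ B) ∧ (¬B ∨ C)) ∨ C   — double negation
⇔ (D ∧ ¬A ∧ ¬B) ∨ (D ∧ ¬A ∧ C) ∨ (D ∧ ¬B) ∨ (D ∧ C) ∨ (B ∧ ¬B) ∨ (B ∧ C) ∨ C   — distribute ∧ over ∨
⇔ (D ∧ ¬B) ∨ C   — simplify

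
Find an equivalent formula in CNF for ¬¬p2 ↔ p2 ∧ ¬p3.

¬¬p2 ↔ p2 ∧ ¬p3
= (¬¬p2 → p2 ∧ ¬p3) ∧ (p2 ∧ ¬p3 → ¬¬p2)
= (¬¬¬p2 ∨ p2 ∧ ¬p3) ∧ (p2 ∧ ¬p3 → ¬¬p2)
= (¬¬¬p2 ∨ p2 ∧ ¬p3) ∧ (¬(p2 ∧ ¬p3) ∨ ¬¬p2)
= (¬p2 ∨ p2 ∧ ¬p3) ∧ (¬(p2 ∧ ¬p3) ∨ ¬¬p2)
= (¬p2 ∨ p2 ∧ ¬p3) ∧ (¬p2 ∨ ¬¬p3 ∨ ¬¬p2)
= (¬p2 ∨ p2 ∧ ¬p3) ∧ (¬p2 ∨ p3 ∨ ¬¬p2)
= (¬p2 ∨ p2 ∧ ¬p3) ∧ (¬p2 ∨ p3 ∨ p2)
= (¬p2 ∨ p2) ∧ (¬p2 ∨ ¬p3) ∧ (¬p2 ∨ p3 ∨ p2)
= ¬p2 ∨ ¬p3

¬p2 ∨ ¬p3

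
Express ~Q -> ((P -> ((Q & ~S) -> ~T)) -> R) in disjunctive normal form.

Q | R

~Q -> ((P -> ((Q & ~S) -> ~T)) -> R)
≡ ~~Q | ((P -> ((Q & ~S) -> ~T)) -> R)   (eliminate ->)
≡ ~~Q | ~(P -> ((Q & ~S) -> ~T)) | R   (eliminate ->)
≡ ~~Q | ~(~P | ((Q & ~S) -> ~T)) | R   (eliminate ->)
≡ ~~Q | ~(~P | ~(Q & ~S) | ~T) | R   (eliminate ->)
≡ Q | ~(~P | ~(Q & ~S) | ~T) | R   (double negation)
≡ Q | (~~P & ~~(Q & ~S) & ~~T) | R   (De Morgan)
≡ Q | (P & ~~(Q & ~S) & ~~T) | R   (double negation)
≡ Q | (P & Q & ~S & ~~T) | R   (double negation)
≡ Q | (P & Q & ~S & T) | R   (double negation)
≡ Q | R   (simplify)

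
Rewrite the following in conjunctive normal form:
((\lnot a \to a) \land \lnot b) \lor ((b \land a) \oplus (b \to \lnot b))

((\lnot a \to a) \land \lnot b) \lor ((b \land a) \oplus (b \to \lnot b))
⇔ ((\lnot \lnot a \lor a) \land \lnot b) \lor ((b \land a) \oplus (b \to \lnot b))   [eliminate \to]
⇔ ((\lnot \lnot a \lor a) \land \lnot b) \lor (((b \land a) \lor (b \to \lnot b)) \land \lnot (b \land a \land (b \to \lnot b)))   [expand \oplus]
⇔ ((\lnot \lnot a \lor a) \land \lnot b) \lor (((b \land a) \lor \lnot b \lor \lnot b) \land \lnot (b \land a \land (b \to \lnot b)))   [eliminate \to]
⇔ ((\lnot \lnot a \lor a) \land \lnot b) \lor (((b \land a) \lor \lnot b \lor \lnot b) \land \lnot (b \land a \land (\lnot b \lor \lnot b)))   [eliminate \to]
⇔ ((a \lor a) \land \lnot b) \lor (((b \land a) \lor \lnot b \lor \lnot b) \land \lnot (b \land a \land (\lnot b \lor \lnot b)))   [double negation]
⇔ ((a \lor a) \land \lnot b) \lor (((b \land a) \lor \lnot b \lor \lnot b) \land (\lnot b \lor \lnot a \lor \lnot (\lnot b \lor \lnot b)))   [De Morgan]
⇔ ((a \lor a) \land \lnot b) \lor (((b \land a) \lor \lnot b \lor \lnot b) \land (\lnot b \lor \lnot a \lor (\lnot \lnot b \land \lnot \lnot b)))   [De Morgan]
⇔ ((a \lor a) \land \lnot b) \lor (((b \land a) \lor \lnot b \lor \lnot b) \land (\lnot b \lor \lnot a \lor (b \land \lnot \lnot b)))   [double negation]
⇔ ((a \lor a) \land \lnot b) \lor (((b \land a) \lor \lnot b \lor \lnot b) \land (\lnot b \lor \lnot a \lor (b \land b)))   [double negation]
⇔ (a \lor a \lor b \lor \lnot b \lor \lnot b) \land (a \lor a \lor a \lor \lnot b \lor \lnot b) \land (a \lor a \lor \lnot b \lor \lnot a \lor b) \land (a \lor a \lor \lnot b \lor \lnot a \lor b) \land (\lnot b \lor b \lor \lnot b \lor \lnot b) \land (\lnot b \lor a \lor \lnot b \lor \lnot b) \land (\lnot b \lor \lnot b \lor \lnot a \lor b) \land (\lnot b \lor \lnot b \lor \lnot a \lor b)   [distribute \lor over \land]
⇔ a \lor \lnot b   [simplify]

a \lor \lnot b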